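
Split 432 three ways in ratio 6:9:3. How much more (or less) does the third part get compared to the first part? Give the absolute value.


Total parts = 6 + 9 + 3 = 18
Value per part = 432 / 18 = 24
Shares: 6*24=144, 9*24=216, 3*24=72
Third share = 72, first share = 144
Difference = |72 - 144| = 72

72


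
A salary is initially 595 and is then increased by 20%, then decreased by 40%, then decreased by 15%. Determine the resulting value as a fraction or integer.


Start: 595
Step 1: increase by 20% => multiply by 120/100
  595 * 120/100 = 714
Step 2: decrease by 40% => multiply by 60/100
  714 * 60/100 = 2142/5
Step 3: decrease by 15% => multiply by 85/100
  2142/5 * 85/100 = 18207/50
Final value = 18207/50

18207/50


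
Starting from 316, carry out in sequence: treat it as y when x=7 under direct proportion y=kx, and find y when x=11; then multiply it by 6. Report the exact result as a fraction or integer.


Start with 316.
Step 1: Direct prop: k = (316)/7; new y = k*11 = 316*11/7 = 3476/7
Step 2: Multiply by 6: 3476/7 * 6 = 20856/7
Final result = 20856/7

20856/7


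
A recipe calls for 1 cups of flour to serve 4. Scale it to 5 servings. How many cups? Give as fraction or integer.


Original: 1 cups for 4 servings
Target servings = 5
Scaling factor = 5/4
New amount = 1 * 5/4
= 5/4
= 5/4 cups

5/4


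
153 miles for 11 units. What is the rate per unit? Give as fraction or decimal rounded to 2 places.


Total miles = 153
Number of units = 11
Unit rate = 153 / 11
= 13.91 miles per unit

13.91


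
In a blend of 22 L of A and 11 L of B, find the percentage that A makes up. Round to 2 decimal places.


Volume of A = 22 L
Volume of B = 11 L
Total volume = 22 + 11 = 33 L
Percentage of A = (22/33) * 100
= 66.67%

66.67


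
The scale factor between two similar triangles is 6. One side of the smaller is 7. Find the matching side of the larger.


Similar triangles have proportional sides
Scale factor = 6
Smaller side = 7
Corresponding larger side = 7 * 6
= 42

42


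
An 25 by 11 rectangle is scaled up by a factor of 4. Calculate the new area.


Original dimensions: 25 x 11
Enlargement factor = 4
New width = 25 * 4 = 100
New height = 11 * 4 = 44
New area = 100 * 44 = 4400

4400


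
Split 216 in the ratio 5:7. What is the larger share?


Total parts = 5 + 7 = 12
Value per part = 216 / 12 = 18
First share = 5 * 18 = 90
Second share = 7 * 18 = 126
Larger share = 126

126


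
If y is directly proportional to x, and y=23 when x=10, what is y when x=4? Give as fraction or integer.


Direct proportion: y = kx
Find k: k = 23/10 = 23/10
Compute y at x=4: y = 23/10 * 4
y = 46/5

46/5


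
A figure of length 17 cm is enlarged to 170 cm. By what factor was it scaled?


Original length = 17 cm
Scaled length = 170 cm
Scale factor = 170 / 17
= 10

10


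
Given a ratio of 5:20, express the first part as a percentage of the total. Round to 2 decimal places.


Total parts = 5 + 20 = 25
First part fraction = 5/25
Percentage = (5/25) * 100
= 0.2 * 100
= 20.00%

20.00


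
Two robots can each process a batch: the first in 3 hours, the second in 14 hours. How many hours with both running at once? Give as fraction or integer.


Rate of A = 1/3 job per hour
Rate of B = 1/14 job per hour
Combined rate = 1/3 + 1/14
Find common denominator: (14 + 3)/(3*14) = 17/42
Combined rate = 17/42 job per hour
Time together = 1 / (17/42) = 42/17 hours

42/17


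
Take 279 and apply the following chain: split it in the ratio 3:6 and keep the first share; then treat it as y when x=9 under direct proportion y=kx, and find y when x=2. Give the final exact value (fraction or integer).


Start with 279.
Step 1: Split 3:6, first share = 279 * 3/9 = 93
Step 2: Direct prop: k = (93)/9; new y = k*2 = 93*2/9 = 62/3
Final result = 62/3

62/3


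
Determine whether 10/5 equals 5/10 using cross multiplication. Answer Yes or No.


Cross multiply to check 10/5 = 5/10
Left cross product: 10 * 10 = 100
Right cross product: 5 * 5 = 25
100 != 25
Not equal, so proportions differ => No

No


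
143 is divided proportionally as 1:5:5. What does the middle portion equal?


Ratio = 1:5:5
Total parts = 1 + 5 + 5 = 11
Value per part = 143 / 11 = 13
First share = 1 * 13 = 13
Middle share = 5 * 13 = 65
Third share = 5 * 13 = 65

65


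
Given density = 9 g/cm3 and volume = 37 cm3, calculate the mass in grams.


Using mass = density * volume
Density = 9 g/cm3
Volume = 37 cm3
Mass = 9 * 37
= 333 g

333


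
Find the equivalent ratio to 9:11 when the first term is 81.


Original ratio: 9:11
First term target: 81
Scale factor = 81 / 9 = 9
Multiply second term: 11 * 9 = 99
Equivalent ratio = 81:99

81:99


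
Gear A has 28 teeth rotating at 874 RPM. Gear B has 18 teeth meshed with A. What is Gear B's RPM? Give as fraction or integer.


Gear ratio: teeth_A * RPM_A = teeth_B * RPM_B
28 * 874 = 18 * RPM_B
24472 = 18 * RPM_B
RPM_B = 24472 / 18
RPM_B = 12236/9

12236/9


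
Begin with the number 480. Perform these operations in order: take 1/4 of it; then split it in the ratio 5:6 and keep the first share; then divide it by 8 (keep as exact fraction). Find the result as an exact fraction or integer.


Start with 480.
Step 1: Take 1/4: 480 * 1/4 = 120
Step 2: Split 5:6, first share = 120 * 5/11 = 600/11
Step 3: Divide by 8: 600/11 / 8 = 75/11
Final result = 75/11

75/11


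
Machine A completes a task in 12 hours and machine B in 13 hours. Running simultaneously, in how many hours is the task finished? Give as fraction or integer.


Rate of A = 1/12 job per hour
Rate of B = 1/13 job per hour
Combined rate = 1/12 + 1/13
Find common denominator: (13 + 12)/(12*13) = 25/156
Combined rate = 25/156 job per hour
Time together = 1 / (25/156) = 156/25 hours

156/25


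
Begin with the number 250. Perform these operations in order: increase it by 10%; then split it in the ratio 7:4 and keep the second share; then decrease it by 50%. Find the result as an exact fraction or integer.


Start with 250.
Step 1: Increase by 10%: 250 * 110/100 = 275
Step 2: Split 7:4, second share = 275 * 4/11 = 100
Step 3: Decrease by 50%: 100 * 50/100 = 50
Final result = 50

50


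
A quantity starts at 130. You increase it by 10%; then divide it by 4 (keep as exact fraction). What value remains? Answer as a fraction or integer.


Start with 130.
Step 1: Increase by 10%: 130 * 110/100 = 143
Step 2: Divide by 4: 143 / 4 = 143/4
Final result = 143/4

143/4


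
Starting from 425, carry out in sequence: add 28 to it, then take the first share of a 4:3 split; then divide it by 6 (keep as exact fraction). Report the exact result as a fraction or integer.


Start with 425.
Step 1: Add 28: 425+28=453; split 4:3 first = 453*4/7 = 1812/7
Step 2: Divide by 6: 1812/7 / 6 = 302/7
Final result = 302/7

302/7


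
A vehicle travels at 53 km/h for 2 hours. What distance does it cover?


Using distance = speed * time
Speed = 53 km/h
Time = 2 hours
Distance = 53 * 2
= 106 km

106


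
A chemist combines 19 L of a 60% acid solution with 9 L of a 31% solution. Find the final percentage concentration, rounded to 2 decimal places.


Solute in mixture 1 = 60% of 19 L = 19*60/100 = 57/5 L
Solute in mixture 2 = 31% of 9 L = 9*31/100 = 279/100 L
Total solute = 57/5 + 279/100 = 1419/100 L
Total volume = 19 + 9 = 28 L
Final concentration = 1419/100/28 * 100 = 50.68%

50.68


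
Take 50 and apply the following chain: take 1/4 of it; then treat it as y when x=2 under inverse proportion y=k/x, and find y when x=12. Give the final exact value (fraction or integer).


Start with 50.
Step 1: Take 1/4: 50 * 1/4 = 25/2
Step 2: Inverse prop: k = (25/2)*2; new y = k/12 = 25/2*2/12 = 25/12
Final result = 25/12

25/12


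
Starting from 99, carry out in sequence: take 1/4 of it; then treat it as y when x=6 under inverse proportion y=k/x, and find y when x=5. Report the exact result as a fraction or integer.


Start with 99.
Step 1: Take 1/4: 99 * 1/4 = 99/4
Step 2: Inverse prop: k = (99/4)*6; new y = k/5 = 99/4*6/5 = 297/10
Final result = 297/10

297/10


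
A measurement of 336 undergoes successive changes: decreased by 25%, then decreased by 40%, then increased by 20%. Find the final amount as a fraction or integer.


Start: 336
Step 1: decrease by 25% => multiply by 75/100
  336 * 75/100 = 252
Step 2: decrease by 40% => multiply by 60/100
  252 * 60/100 = 756/5
Step 3: increase by 20% => multiply by 120/100
  756/5 * 120/100 = 4536/25
Final value = 4536/25

4536/25


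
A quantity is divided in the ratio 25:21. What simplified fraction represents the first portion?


Total parts = 25 + 21 = 46
First part fraction = 25/46
Simplify: 25/46 = 25/46

25/46


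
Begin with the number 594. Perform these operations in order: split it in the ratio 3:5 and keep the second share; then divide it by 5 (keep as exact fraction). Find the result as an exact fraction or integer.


Start with 594.
Step 1: Split 3:5, second share = 594 * 5/8 = 1485/4
Step 2: Divide by 5: 1485/4 / 5 = 297/4
Final result = 297/4

297/4


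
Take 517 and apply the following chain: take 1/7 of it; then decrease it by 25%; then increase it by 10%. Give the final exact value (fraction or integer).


Start with 517.
Step 1: Take 1/7: 517 * 1/7 = 517/7
Step 2: Decrease by 25%: 517/7 * 75/100 = 1551/28
Step 3: Increase by 10%: 1551/28 * 110/100 = 17061/280
Final result = 17061/280

17061/280


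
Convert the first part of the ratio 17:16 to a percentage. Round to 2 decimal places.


Total parts = 17 + 16 = 33
First part fraction = 17/33
Percentage = (17/33) * 100
= 0.515152 * 100
= 51.52%

51.52


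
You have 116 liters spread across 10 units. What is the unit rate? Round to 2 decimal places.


Total liters = 116
Number of units = 10
Unit rate = 116 / 10
= 11.60 liters per unit

11.60


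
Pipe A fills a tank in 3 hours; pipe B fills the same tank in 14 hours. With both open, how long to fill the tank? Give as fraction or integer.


Rate of A = 1/3 job per hour
Rate of B = 1/14 job per hour
Combined rate = 1/3 + 1/14
Find common denominator: (14 + 3)/(3*14) = 17/42
Combined rate = 17/42 job per hour
Time together = 1 / (17/42) = 42/17 hours

42/17


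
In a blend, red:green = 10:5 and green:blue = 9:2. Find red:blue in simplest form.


Given a:b = 10:5 and b:c = 9:2
Make b consistent. Multiply first ratio by 9: a:b = 90:45
Multiply second ratio by 5: b:c = 45:10
Now b = 45 in both, so a:b:c = 90:45:10
Therefore a:c = 90:10
Simplify by GCD: a:c = 9:1

9:1


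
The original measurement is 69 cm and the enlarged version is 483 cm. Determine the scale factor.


Original length = 69 cm
Scaled length = 483 cm
Scale factor = 483 / 69
= 7

7


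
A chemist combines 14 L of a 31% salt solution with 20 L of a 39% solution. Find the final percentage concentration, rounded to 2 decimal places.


Solute in mixture 1 = 31% of 14 L = 14*31/100 = 217/50 L
Solute in mixture 2 = 39% of 20 L = 20*39/100 = 39/5 L
Total solute = 217/50 + 39/5 = 607/50 L
Total volume = 14 + 20 = 34 L
Final concentration = 607/50/34 * 100 = 35.71%

35.71


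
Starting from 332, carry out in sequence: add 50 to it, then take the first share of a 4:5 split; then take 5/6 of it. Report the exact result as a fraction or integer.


Start with 332.
Step 1: Add 50: 332+50=382; split 4:5 first = 382*4/9 = 1528/9
Step 2: Take 5/6: 1528/9 * 5/6 = 3820/27
Final result = 3820/27

3820/27


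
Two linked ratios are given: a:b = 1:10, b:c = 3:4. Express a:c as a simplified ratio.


Given a:b = 1:10 and b:c = 3:4
Make b consistent. Multiply first ratio by 3: a:b = 3:30
Multiply second ratio by 10: b:c = 30:40
Now b = 30 in both, so a:b:c = 3:30:40
Therefore a:c = 3:40
Simplify by GCD: a:c = 3:40

3:40


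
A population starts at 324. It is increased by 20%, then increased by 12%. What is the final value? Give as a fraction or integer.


Start: 324
Step 1: increase by 20% => multiply by 120/100
  324 * 120/100 = 1944/5
Step 2: increase by 12% => multiply by 112/100
  1944/5 * 112/100 = 54432/125
Final value = 54432/125

54432/125


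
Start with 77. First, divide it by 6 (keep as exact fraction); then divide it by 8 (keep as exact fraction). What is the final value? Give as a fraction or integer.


Start with 77.
Step 1: Divide by 6: 77 / 6 = 77/6
Step 2: Divide by 8: 77/6 / 8 = 77/48
Final result = 77/48

77/48


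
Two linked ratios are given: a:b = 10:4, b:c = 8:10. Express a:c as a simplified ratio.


Given a:b = 10:4 and b:c = 8:10
Make b consistent. Multiply first ratio by 8: a:b = 80:32
Multiply second ratio by 4: b:c = 32:40
Now b = 32 in both, so a:b:c = 80:32:40
Therefore a:c = 80:40
Simplify by GCD: a:c = 2:1

2:1


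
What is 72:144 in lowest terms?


Find GCD(72, 144)
GCD = 72
Divide both by 72: 72/72 = 1, 144/72 = 2
Simplified ratio = 1:2

1:2


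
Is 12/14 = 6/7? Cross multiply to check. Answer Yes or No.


Cross multiply to check 12/14 = 6/7
Left cross product: 12 * 7 = 84
Right cross product: 14 * 6 = 84
84 = 84
Equal, so proportions match => Yes

Yes


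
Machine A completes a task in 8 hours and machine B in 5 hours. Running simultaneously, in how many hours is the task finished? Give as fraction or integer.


Rate of A = 1/8 job per hour
Rate of B = 1/5 job per hour
Combined rate = 1/8 + 1/5
Find common denominator: (5 + 8)/(8*5) = 13/40
Combined rate = 13/40 job per hour
Time together = 1 / (13/40) = 40/13 hours

40/13


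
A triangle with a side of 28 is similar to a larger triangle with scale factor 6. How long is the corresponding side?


Similar triangles have proportional sides
Scale factor = 6
Smaller side = 28
Corresponding larger side = 28 * 6
= 168

168


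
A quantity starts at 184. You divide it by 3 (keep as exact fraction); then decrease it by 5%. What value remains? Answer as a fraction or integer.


Start with 184.
Step 1: Divide by 3: 184 / 3 = 184/3
Step 2: Decrease by 5%: 184/3 * 95/100 = 874/15
Final result = 874/15

874/15


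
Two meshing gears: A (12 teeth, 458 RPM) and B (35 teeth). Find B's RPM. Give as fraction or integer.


Gear ratio: teeth_A * RPM_A = teeth_B * RPM_B
12 * 458 = 35 * RPM_B
5496 = 35 * RPM_B
RPM_B = 5496 / 35
RPM_B = 5496/35

5496/35


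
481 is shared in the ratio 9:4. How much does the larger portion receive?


Total parts = 9 + 4 = 13
Value per part = 481 / 13 = 37
First share = 9 * 37 = 333
Second share = 4 * 37 = 148
Larger share = 333

333


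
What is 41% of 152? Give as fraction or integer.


Compute 41% of 152
Convert percentage: 41% = 41/100
Multiply: 152 * 41/100
= 6232/100
= 1558/25

1558/25


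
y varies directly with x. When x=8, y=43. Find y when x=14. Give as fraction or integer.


Direct proportion: y = kx
Find k: k = 43/8 = 43/8
Compute y at x=14: y = 43/8 * 14
y = 301/4

301/4


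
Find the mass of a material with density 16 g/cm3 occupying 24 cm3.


Using mass = density * volume
Density = 16 g/cm3
Volume = 24 cm3
Mass = 16 * 24
= 384 g

384


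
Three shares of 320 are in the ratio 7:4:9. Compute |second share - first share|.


Total parts = 7 + 4 + 9 = 20
Value per part = 320 / 20 = 16
Shares: 7*16=112, 4*16=64, 9*16=144
Second share = 64, first share = 112
Difference = |64 - 112| = 48

48


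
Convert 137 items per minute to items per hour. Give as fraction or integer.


Converting from per minute to per hour
Rate = 137 items per minute
Multiply by 60: 137 * 60
= 8220 items per hour

8220


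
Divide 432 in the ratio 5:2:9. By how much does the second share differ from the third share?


Total parts = 5 + 2 + 9 = 16
Value per part = 432 / 16 = 27
Shares: 5*27=135, 2*27=54, 9*27=243
Second share = 54, third share = 243
Difference = |54 - 243| = 189

189


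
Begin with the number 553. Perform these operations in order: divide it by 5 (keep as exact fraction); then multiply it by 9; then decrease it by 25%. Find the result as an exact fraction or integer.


Start with 553.
Step 1: Divide by 5: 553 / 5 = 553/5
Step 2: Multiply by 9: 553/5 * 9 = 4977/5
Step 3: Decrease by 25%: 4977/5 * 75/100 = 14931/20
Final result = 14931/20

14931/20


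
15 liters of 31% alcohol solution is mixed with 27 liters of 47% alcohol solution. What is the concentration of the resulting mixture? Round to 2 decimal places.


Solute in mixture 1 = 31% of 15 L = 15*31/100 = 93/20 L
Solute in mixture 2 = 47% of 27 L = 27*47/100 = 1269/100 L
Total solute = 93/20 + 1269/100 = 867/50 L
Total volume = 15 + 27 = 42 L
Final concentration = 867/50/42 * 100 = 41.29%

41.29


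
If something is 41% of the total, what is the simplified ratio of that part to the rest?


Part = 41%, Remainder = 59%
Ratio = 41:59
GCD(41, 59) = 1
Simplify: 41:59 = 41:59

41:59


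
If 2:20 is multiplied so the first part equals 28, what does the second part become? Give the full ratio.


Original ratio: 2:20
First term target: 28
Scale factor = 28 / 2 = 14
Multiply second term: 20 * 14 = 280
Equivalent ratio = 28:280

28:280


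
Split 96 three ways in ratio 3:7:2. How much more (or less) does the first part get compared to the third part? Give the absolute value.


Total parts = 3 + 7 + 2 = 12
Value per part = 96 / 12 = 8
Shares: 3*8=24, 7*8=56, 2*8=16
First share = 24, third share = 16
Difference = |24 - 16| = 8

8


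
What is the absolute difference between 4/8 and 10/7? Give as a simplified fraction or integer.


Simplify: 4/8 = 1/2 and 10/7 = 10/7
Find common denominator: LCD = 14
Convert: 7/14 and 20/14
Difference = |7 - 20|/14 = 13/14
Simplified = 13/14

13/14


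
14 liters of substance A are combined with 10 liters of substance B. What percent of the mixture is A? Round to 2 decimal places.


Volume of A = 14 L
Volume of B = 10 L
Total volume = 14 + 10 = 24 L
Percentage of A = (14/24) * 100
= 58.33%

58.33


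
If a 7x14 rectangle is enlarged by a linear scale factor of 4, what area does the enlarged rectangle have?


Original dimensions: 7 x 14
Enlargement factor = 4
New width = 7 * 4 = 28
New height = 14 * 4 = 56
New area = 28 * 56 = 1568

1568


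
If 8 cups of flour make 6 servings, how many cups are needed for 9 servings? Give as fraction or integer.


Original: 8 cups for 6 servings
Target servings = 9
Scaling factor = 9/6
New amount = 8 * 9/6
= 72/6
= 12 cups

12


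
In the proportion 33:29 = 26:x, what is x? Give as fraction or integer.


Setting up: 33/29 = 26/x
Cross multiply: 33 * x = 29 * 26
33x = 754
x = 754/33
x = 754/33

754/33


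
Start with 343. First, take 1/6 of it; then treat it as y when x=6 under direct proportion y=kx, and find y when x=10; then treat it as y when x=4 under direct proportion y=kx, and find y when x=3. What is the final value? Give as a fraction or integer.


Start with 343.
Step 1: Take 1/6: 343 * 1/6 = 343/6
Step 2: Direct prop: k = (343/6)/6; new y = k*10 = 343/6*10/6 = 1715/18
Step 3: Direct prop: k = (1715/18)/4; new y = k*3 = 1715/18*3/4 = 1715/24
Final result = 1715/24

1715/24


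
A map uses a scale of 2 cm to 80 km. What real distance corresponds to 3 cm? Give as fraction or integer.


Map scale: 2 cm = 80 km
Measured distance on map = 3 cm
Set up proportion: 3 * 80 / 2
= 240 / 2
= 120 km

120


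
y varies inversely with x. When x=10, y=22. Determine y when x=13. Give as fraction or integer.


Inverse proportion: y = k/x
Find k: k = 10 * 22 = 220
Compute y at x=13: y = 220/13
y = 220/13

220/13


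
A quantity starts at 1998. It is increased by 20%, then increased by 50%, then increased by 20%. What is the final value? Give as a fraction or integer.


Start: 1998
Step 1: increase by 20% => multiply by 120/100
  1998 * 120/100 = 11988/5
Step 2: increase by 50% => multiply by 150/100
  11988/5 * 150/100 = 17982/5
Step 3: increase by 20% => multiply by 120/100
  17982/5 * 120/100 = 107892/25
Final value = 107892/25

107892/25


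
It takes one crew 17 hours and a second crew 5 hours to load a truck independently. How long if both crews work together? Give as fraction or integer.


Rate of A = 1/17 job per hour
Rate of B = 1/5 job per hour
Combined rate = 1/17 + 1/5
Find common denominator: (5 + 17)/(17*5) = 22/85
Combined rate = 22/85 job per hour
Time together = 1 / (22/85) = 85/22 hours

85/22


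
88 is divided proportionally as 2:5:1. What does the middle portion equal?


Ratio = 2:5:1
Total parts = 2 + 5 + 1 = 8
Value per part = 88 / 8 = 11
First share = 2 * 11 = 22
Middle share = 5 * 11 = 55
Third share = 1 * 11 = 11

55


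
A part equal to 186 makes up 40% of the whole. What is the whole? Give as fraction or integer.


Given: 186 is 40% of the whole
Set up: 186 = 40/100 * whole
whole = 186 * 100 / 40
whole = 18600 / 40
whole = 465

465


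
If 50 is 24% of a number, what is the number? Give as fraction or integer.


Given: 50 is 24% of the whole
Set up: 50 = 24/100 * whole
whole = 50 * 100 / 24
whole = 5000 / 24
whole = 625/3

625/3


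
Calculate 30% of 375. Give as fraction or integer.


Compute 30% of 375
Convert percentage: 30% = 30/100
Multiply: 375 * 30/100
= 11250/100
= 225/2

225/2


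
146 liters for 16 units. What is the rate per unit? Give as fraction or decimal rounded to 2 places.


Total liters = 146
Number of units = 16
Unit rate = 146 / 16
= 9.13 liters per unit

9.13


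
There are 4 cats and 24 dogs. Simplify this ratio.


Find GCD(4, 24)
GCD = 4
Divide both by 4: 4/4 = 1, 24/4 = 6
Simplified ratio = 1:6

1:6


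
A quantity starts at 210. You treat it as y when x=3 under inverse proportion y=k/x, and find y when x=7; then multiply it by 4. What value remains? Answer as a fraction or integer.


Start with 210.
Step 1: Inverse prop: k = (210)*3; new y = k/7 = 210*3/7 = 90
Step 2: Multiply by 4: 90 * 4 = 360
Final result = 360

360


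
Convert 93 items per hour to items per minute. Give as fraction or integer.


Converting from per hour to per minute
Rate = 93 items per hour
Divide by 60: 93/60
= 31/20 items per minute

31/20


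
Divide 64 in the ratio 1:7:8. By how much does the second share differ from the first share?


Total parts = 1 + 7 + 8 = 16
Value per part = 64 / 16 = 4
Shares: 1*4=4, 7*4=28, 8*4=32
Second share = 28, first share = 4
Difference = |28 - 4| = 24

24


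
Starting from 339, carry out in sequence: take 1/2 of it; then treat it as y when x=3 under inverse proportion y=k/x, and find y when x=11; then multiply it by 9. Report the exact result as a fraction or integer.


Start with 339.
Step 1: Take 1/2: 339 * 1/2 = 339/2
Step 2: Inverse prop: k = (339/2)*3; new y = k/11 = 339/2*3/11 = 1017/22
Step 3: Multiply by 9: 1017/22 * 9 = 9153/22
Final result = 9153/22

9153/22


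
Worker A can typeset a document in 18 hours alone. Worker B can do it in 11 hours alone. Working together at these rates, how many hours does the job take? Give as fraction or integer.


Rate of A = 1/18 job per hour
Rate of B = 1/11 job per hour
Combined rate = 1/18 + 1/11
Find common denominator: (11 + 18)/(18*11) = 29/198
Combined rate = 29/198 job per hour
Time together = 1 / (29/198) = 198/29 hours

198/29


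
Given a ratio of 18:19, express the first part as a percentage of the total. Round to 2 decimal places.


Total parts = 18 + 19 = 37
First part fraction = 18/37
Percentage = (18/37) * 100
= 0.486486 * 100
= 48.65%

48.65


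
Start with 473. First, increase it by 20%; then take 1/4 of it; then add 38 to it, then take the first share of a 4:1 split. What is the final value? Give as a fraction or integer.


Start with 473.
Step 1: Increase by 20%: 473 * 120/100 = 2838/5
Step 2: Take 1/4: 2838/5 * 1/4 = 1419/10
Step 3: Add 38: 1419/10+38=1799/10; split 4:1 first = 1799/10*4/5 = 3598/25
Final result = 3598/25

3598/25


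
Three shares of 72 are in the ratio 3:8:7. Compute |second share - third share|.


Total parts = 3 + 8 + 7 = 18
Value per part = 72 / 18 = 4
Shares: 3*4=12, 8*4=32, 7*4=28
Second share = 32, third share = 28
Difference = |32 - 28| = 4

4


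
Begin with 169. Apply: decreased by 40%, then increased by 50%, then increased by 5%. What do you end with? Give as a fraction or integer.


Start: 169
Step 1: decrease by 40% => multiply by 60/100
  169 * 60/100 = 507/5
Step 2: increase by 50% => multiply by 150/100
  507/5 * 150/100 = 1521/10
Step 3: increase by 5% => multiply by 105/100
  1521/10 * 105/100 = 31941/200
Final value = 31941/200

31941/200


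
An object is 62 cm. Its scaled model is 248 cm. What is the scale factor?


Original length = 62 cm
Scaled length = 248 cm
Scale factor = 248 / 62
= 4

4


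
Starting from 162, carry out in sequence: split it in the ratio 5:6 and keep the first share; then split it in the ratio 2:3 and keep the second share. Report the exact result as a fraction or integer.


Start with 162.
Step 1: Split 5:6, first share = 162 * 5/11 = 810/11
Step 2: Split 2:3, second share = 810/11 * 3/5 = 486/11
Final result = 486/11

486/11


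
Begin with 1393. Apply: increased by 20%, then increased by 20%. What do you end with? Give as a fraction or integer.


Start: 1393
Step 1: increase by 20% => multiply by 120/100
  1393 * 120/100 = 8358/5
Step 2: increase by 20% => multiply by 120/100
  8358/5 * 120/100 = 50148/25
Final value = 50148/25

50148/25


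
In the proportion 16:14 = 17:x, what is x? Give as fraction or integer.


Setting up: 16/14 = 17/x
Cross multiply: 16 * x = 14 * 17
16x = 238
x = 238/16
x = 119/8

119/8


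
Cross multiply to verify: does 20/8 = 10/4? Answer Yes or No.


Cross multiply to check 20/8 = 10/4
Left cross product: 20 * 4 = 80
Right cross product: 8 * 10 = 80
80 = 80
Equal, so proportions match => Yes

Yes


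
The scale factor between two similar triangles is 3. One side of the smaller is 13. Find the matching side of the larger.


Similar triangles have proportional sides
Scale factor = 3
Smaller side = 13
Corresponding larger side = 13 * 3
= 39

39


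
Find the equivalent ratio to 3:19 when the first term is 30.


Original ratio: 3:19
First term target: 30
Scale factor = 30 / 3 = 10
Multiply second term: 19 * 10 = 190
Equivalent ratio = 30:190

30:190


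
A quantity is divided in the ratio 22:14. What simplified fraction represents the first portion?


Total parts = 22 + 14 = 36
First part fraction = 22/36
Simplify: 22/36 = 11/18

11/18


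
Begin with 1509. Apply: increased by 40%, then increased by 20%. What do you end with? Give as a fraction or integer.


Start: 1509
Step 1: increase by 40% => multiply by 140/100
  1509 * 140/100 = 10563/5
Step 2: increase by 20% => multiply by 120/100
  10563/5 * 120/100 = 63378/25
Final value = 63378/25

63378/25


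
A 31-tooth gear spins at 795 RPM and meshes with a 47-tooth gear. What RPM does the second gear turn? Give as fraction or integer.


Gear ratio: teeth_A * RPM_A = teeth_B * RPM_B
31 * 795 = 47 * RPM_B
24645 = 47 * RPM_B
RPM_B = 24645 / 47
RPM_B = 24645/47

24645/47


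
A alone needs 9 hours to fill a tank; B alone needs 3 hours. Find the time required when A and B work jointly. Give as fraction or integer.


Rate of A = 1/9 job per hour
Rate of B = 1/3 job per hour
Combined rate = 1/9 + 1/3
Find common denominator: (3 + 9)/(9*3) = 12/27
Combined rate = 4/9 job per hour
Time together = 1 / (4/9) = 9/4 hours

9/4


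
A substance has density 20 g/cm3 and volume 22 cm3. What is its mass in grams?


Using mass = density * volume
Density = 20 g/cm3
Volume = 22 cm3
Mass = 20 * 22
= 440 g

440


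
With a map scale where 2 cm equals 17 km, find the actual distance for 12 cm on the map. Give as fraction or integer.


Map scale: 2 cm = 17 km
Measured distance on map = 12 cm
Set up proportion: 12 * 17 / 2
= 204 / 2
= 102 km

102


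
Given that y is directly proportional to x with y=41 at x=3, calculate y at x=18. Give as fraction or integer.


Direct proportion: y = kx
Find k: k = 41/3 = 41/3
Compute y at x=18: y = 41/3 * 18
y = 246

246


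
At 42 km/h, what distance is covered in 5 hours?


Using distance = speed * time
Speed = 42 km/h
Time = 5 hours
Distance = 42 * 5
= 210 km

210


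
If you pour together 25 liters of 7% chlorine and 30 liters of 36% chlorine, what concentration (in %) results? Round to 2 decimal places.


Solute in mixture 1 = 7% of 25 L = 25*7/100 = 7/4 L
Solute in mixture 2 = 36% of 30 L = 30*36/100 = 54/5 L
Total solute = 7/4 + 54/5 = 251/20 L
Total volume = 25 + 30 = 55 L
Final concentration = 251/20/55 * 100 = 22.82%

22.82


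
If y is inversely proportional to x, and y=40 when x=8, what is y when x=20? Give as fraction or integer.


Inverse proportion: y = k/x
Find k: k = 8 * 40 = 320
Compute y at x=20: y = 320/20
y = 16

16


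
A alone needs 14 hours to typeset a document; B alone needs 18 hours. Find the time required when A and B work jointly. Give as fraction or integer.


Rate of A = 1/14 job per hour
Rate of B = 1/18 job per hour
Combined rate = 1/14 + 1/18
Find common denominator: (18 + 14)/(14*18) = 32/252
Combined rate = 8/63 job per hour
Time together = 1 / (8/63) = 63/8 hours

63/8


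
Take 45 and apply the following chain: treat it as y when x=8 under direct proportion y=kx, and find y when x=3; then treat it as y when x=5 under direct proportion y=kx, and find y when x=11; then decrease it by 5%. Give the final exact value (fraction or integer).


Start with 45.
Step 1: Direct prop: k = (45)/8; new y = k*3 = 45*3/8 = 135/8
Step 2: Direct prop: k = (135/8)/5; new y = k*11 = 135/8*11/5 = 297/8
Step 3: Decrease by 5%: 297/8 * 95/100 = 5643/160
Final result = 5643/160

5643/160


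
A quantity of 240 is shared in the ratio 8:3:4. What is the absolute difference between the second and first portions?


Total parts = 8 + 3 + 4 = 15
Value per part = 240 / 15 = 16
Shares: 8*16=128, 3*16=48, 4*16=64
Second share = 48, first share = 128
Difference = |48 - 128| = 80

80


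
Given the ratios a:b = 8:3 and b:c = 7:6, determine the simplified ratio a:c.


Given a:b = 8:3 and b:c = 7:6
Make b consistent. Multiply first ratio by 7: a:b = 56:21
Multiply second ratio by 3: b:c = 21:18
Now b = 21 in both, so a:b:c = 56:21:18
Therefore a:c = 56:18
Simplify by GCD: a:c = 28:9

28:9


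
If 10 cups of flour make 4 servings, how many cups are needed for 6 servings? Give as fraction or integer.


Original: 10 cups for 4 servings
Target servings = 6
Scaling factor = 6/4
New amount = 10 * 6/4
= 60/4
= 15 cups

15


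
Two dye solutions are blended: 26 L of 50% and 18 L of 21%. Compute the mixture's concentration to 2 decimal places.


Solute in mixture 1 = 50% of 26 L = 26*50/100 = 13 L
Solute in mixture 2 = 21% of 18 L = 18*21/100 = 189/50 L
Total solute = 13 + 189/50 = 839/50 L
Total volume = 26 + 18 = 44 L
Final concentration = 839/50/44 * 100 = 38.14%

38.14


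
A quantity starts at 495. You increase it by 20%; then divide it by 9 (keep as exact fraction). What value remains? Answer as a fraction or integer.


Start with 495.
Step 1: Increase by 20%: 495 * 120/100 = 594
Step 2: Divide by 9: 594 / 9 = 66
Final result = 66

66


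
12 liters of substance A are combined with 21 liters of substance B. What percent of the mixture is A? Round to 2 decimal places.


Volume of A = 12 L
Volume of B = 21 L
Total volume = 12 + 21 = 33 L
Percentage of A = (12/33) * 100
= 36.36%

36.36


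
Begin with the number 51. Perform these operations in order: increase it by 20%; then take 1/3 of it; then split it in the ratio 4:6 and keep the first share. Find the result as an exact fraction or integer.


Start with 51.
Step 1: Increase by 20%: 51 * 120/100 = 306/5
Step 2: Take 1/3: 306/5 * 1/3 = 102/5
Step 3: Split 4:6, first share = 102/5 * 4/10 = 204/25
Final result = 204/25

204/25


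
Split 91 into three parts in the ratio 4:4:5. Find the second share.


Ratio = 4:4:5
Total parts = 4 + 4 + 5 = 13
Value per part = 91 / 13 = 7
First share = 4 * 7 = 28
Middle share = 4 * 7 = 28
Third share = 5 * 7 = 35

28


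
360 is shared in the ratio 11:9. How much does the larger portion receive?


Total parts = 11 + 9 = 20
Value per part = 360 / 20 = 18
First share = 11 * 18 = 198
Second share = 9 * 18 = 162
Larger share = 198

198


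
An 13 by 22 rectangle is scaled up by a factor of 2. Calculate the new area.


Original dimensions: 13 x 22
Enlargement factor = 2
New width = 13 * 2 = 26
New height = 22 * 2 = 44
New area = 26 * 44 = 1144

1144


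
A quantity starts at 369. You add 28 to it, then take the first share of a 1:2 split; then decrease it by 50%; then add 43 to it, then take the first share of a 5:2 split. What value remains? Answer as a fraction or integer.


Start with 369.
Step 1: Add 28: 369+28=397; split 1:2 first = 397*1/3 = 397/3
Step 2: Decrease by 50%: 397/3 * 50/100 = 397/6
Step 3: Add 43: 397/6+43=655/6; split 5:2 first = 655/6*5/7 = 3275/42
Final result = 3275/42

3275/42


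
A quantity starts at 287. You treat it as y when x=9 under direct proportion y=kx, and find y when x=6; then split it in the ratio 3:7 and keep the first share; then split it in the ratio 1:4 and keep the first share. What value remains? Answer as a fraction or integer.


Start with 287.
Step 1: Direct prop: k = (287)/9; new y = k*6 = 287*6/9 = 574/3
Step 2: Split 3:7, first share = 574/3 * 3/10 = 287/5
Step 3: Split 1:4, first share = 287/5 * 1/5 = 287/25
Final result = 287/25

287/25


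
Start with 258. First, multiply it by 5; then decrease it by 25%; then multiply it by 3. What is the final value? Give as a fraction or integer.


Start with 258.
Step 1: Multiply by 5: 258 * 5 = 1290
Step 2: Decrease by 25%: 1290 * 75/100 = 1935/2
Step 3: Multiply by 3: 1935/2 * 3 = 5805/2
Final result = 5805/2

5805/2


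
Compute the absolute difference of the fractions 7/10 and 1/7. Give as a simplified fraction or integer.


Simplify: 7/10 = 7/10 and 1/7 = 1/7
Find common denominator: LCD = 70
Convert: 49/70 and 10/70
Difference = |49 - 10|/70 = 39/70
Simplified = 39/70

39/70


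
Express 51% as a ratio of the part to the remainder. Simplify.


Part = 51%, Remainder = 49%
Ratio = 51:49
GCD(51, 49) = 1
Simplify: 51:49 = 51:49

51:49


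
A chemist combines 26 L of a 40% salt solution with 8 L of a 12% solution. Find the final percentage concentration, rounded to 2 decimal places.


Solute in mixture 1 = 40% of 26 L = 26*40/100 = 52/5 L
Solute in mixture 2 = 12% of 8 L = 8*12/100 = 24/25 L
Total solute = 52/5 + 24/25 = 284/25 L
Total volume = 26 + 8 = 34 L
Final concentration = 284/25/34 * 100 = 33.41%

33.41


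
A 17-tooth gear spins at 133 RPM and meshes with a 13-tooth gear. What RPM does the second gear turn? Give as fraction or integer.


Gear ratio: teeth_A * RPM_A = teeth_B * RPM_B
17 * 133 = 13 * RPM_B
2261 = 13 * RPM_B
RPM_B = 2261 / 13
RPM_B = 2261/13

2261/13


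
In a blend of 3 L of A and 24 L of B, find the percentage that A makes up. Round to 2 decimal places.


Volume of A = 3 L
Volume of B = 24 L
Total volume = 3 + 24 = 27 L
Percentage of A = (3/27) * 100
= 11.11%

11.11


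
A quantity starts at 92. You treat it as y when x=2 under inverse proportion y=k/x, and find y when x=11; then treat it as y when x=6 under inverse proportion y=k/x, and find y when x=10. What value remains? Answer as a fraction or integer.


Start with 92.
Step 1: Inverse prop: k = (92)*2; new y = k/11 = 92*2/11 = 184/11
Step 2: Inverse prop: k = (184/11)*6; new y = k/10 = 184/11*6/10 = 552/55
Final result = 552/55

552/55


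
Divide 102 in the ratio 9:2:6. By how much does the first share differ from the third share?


Total parts = 9 + 2 + 6 = 17
Value per part = 102 / 17 = 6
Shares: 9*6=54, 2*6=12, 6*6=36
First share = 54, third share = 36
Difference = |54 - 36| = 18

18


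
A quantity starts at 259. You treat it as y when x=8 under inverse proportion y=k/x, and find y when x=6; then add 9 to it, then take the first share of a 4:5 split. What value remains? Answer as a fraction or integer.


Start with 259.
Step 1: Inverse prop: k = (259)*8; new y = k/6 = 259*8/6 = 1036/3
Step 2: Add 9: 1036/3+9=1063/3; split 4:5 first = 1063/3*4/9 = 4252/27
Final result = 4252/27

4252/27


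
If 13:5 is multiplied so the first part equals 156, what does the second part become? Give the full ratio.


Original ratio: 13:5
First term target: 156
Scale factor = 156 / 13 = 12
Multiply second term: 5 * 12 = 60
Equivalent ratio = 156:60

156:60


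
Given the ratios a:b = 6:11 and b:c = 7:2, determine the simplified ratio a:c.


Given a:b = 6:11 and b:c = 7:2
Make b consistent. Multiply first ratio by 7: a:b = 42:77
Multiply second ratio by 11: b:c = 77:22
Now b = 77 in both, so a:b:c = 42:77:22
Therefore a:c = 42:22
Simplify by GCD: a:c = 21:11

21:11


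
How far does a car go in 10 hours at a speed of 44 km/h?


Using distance = speed * time
Speed = 44 km/h
Time = 10 hours
Distance = 44 * 10
= 440 km

440


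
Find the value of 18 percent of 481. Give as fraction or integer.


Compute 18% of 481
Convert percentage: 18% = 18/100
Multiply: 481 * 18/100
= 8658/100
= 4329/50

4329/50


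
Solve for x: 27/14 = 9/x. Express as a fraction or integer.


Setting up: 27/14 = 9/x
Cross multiply: 27 * x = 14 * 9
27x = 126
x = 126/27
x = 14/3

14/3


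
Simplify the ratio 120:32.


Find GCD(120, 32)
GCD = 8
Divide both by 8: 120/8 = 15, 32/8 = 4
Simplified ratio = 15:4

15:4


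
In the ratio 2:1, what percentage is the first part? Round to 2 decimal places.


Total parts = 2 + 1 = 3
First part fraction = 2/3
Percentage = (2/3) * 100
= 0.666667 * 100
= 66.67%

66.67


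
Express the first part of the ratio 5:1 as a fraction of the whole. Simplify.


Total parts = 5 + 1 = 6
First part fraction = 5/6
Simplify: 5/6 = 5/6

5/6


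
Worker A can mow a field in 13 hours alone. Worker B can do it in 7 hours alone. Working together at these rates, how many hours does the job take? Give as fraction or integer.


Rate of A = 1/13 job per hour
Rate of B = 1/7 job per hour
Combined rate = 1/13 + 1/7
Find common denominator: (7 + 13)/(13*7) = 20/91
Combined rate = 20/91 job per hour
Time together = 1 / (20/91) = 91/20 hours

91/20


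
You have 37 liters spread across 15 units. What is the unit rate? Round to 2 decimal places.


Total liters = 37
Number of units = 15
Unit rate = 37 / 15
= 2.47 liters per unit

2.47


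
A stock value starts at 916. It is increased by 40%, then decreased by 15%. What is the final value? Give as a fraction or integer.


Start: 916
Step 1: increase by 40% => multiply by 140/100
  916 * 140/100 = 6412/5
Step 2: decrease by 15% => multiply by 85/100
  6412/5 * 85/100 = 27251/25
Final value = 27251/25

27251/25


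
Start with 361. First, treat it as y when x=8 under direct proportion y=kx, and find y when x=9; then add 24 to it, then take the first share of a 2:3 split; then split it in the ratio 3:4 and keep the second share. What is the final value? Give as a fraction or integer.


Start with 361.
Step 1: Direct prop: k = (361)/8; new y = k*9 = 361*9/8 = 3249/8
Step 2: Add 24: 3249/8+24=3441/8; split 2:3 first = 3441/8*2/5 = 3441/20
Step 3: Split 3:4, second share = 3441/20 * 4/7 = 3441/35
Final result = 3441/35

3441/35


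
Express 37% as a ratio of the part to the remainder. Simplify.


Part = 37%, Remainder = 63%
Ratio = 37:63
GCD(37, 63) = 1
Simplify: 37:63 = 37:63

37:63


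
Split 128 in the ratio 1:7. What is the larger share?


Total parts = 1 + 7 = 8
Value per part = 128 / 8 = 16
First share = 1 * 16 = 16
Second share = 7 * 16 = 112
Larger share = 112

112


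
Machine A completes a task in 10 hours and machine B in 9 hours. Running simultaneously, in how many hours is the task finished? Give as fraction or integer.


Rate of A = 1/10 job per hour
Rate of B = 1/9 job per hour
Combined rate = 1/10 + 1/9
Find common denominator: (9 + 10)/(10*9) = 19/90
Combined rate = 19/90 job per hour
Time together = 1 / (19/90) = 90/19 hours

90/19
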